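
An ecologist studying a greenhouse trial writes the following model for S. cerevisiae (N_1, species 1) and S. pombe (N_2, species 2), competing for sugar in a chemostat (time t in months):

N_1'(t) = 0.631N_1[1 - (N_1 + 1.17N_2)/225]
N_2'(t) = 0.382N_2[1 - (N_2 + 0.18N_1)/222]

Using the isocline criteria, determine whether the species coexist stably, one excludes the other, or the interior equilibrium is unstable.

Compare the nullcline intercepts: K1/α12 = 225/1.17 = 192 < K2 = 222; K2/α21 = 222/0.18 = 1230 > K1 = 225.
Since the inequalities point opposite ways, species 2 can invade but species 1 cannot.

species 2 excludes species 1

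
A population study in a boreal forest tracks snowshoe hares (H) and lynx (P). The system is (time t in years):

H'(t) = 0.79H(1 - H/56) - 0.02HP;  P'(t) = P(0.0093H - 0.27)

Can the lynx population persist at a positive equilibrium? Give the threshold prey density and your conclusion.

The predator equation gives dP/dt > 0 only when H > 0.27/0.0093 = 29.
Without the predator, H → K = 56. Since 56 > 29, the predator can invade and persist.

Threshold H = 29; K > 29, so yes, the predator persists.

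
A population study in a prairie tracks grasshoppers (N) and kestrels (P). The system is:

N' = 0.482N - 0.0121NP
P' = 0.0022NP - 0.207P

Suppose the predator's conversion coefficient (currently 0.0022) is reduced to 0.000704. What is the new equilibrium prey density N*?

At the interior fixed point, setting dP/dt = 0 with P > 0 fixes N* = (predator death rate)/(NP coefficient) — independent of the other coefficients.
With the change, N* = 0.207/0.000704 = 294; it rises from 94.1.

N* ≈ 294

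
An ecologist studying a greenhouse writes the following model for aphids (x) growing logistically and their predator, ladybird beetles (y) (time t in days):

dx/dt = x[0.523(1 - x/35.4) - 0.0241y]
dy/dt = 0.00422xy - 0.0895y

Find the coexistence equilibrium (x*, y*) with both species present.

From dy/dt = 0 with y > 0: 0.00422x* = 0.0895, so x* = 21.2.
Substitute into dx/dt = 0: 0.523(1 - 21.2/35.4) = 0.0241y*.
The bracket is 0.401, giving y* = 0.21/0.0241 = 8.7.

x* ≈ 21.2, y* ≈ 8.7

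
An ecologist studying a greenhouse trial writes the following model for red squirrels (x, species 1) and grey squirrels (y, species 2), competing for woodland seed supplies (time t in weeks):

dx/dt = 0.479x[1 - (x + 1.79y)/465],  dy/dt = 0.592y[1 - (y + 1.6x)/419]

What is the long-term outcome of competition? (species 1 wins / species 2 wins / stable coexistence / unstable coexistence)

unstable coexistence (outcome depends on initial conditions)

Compare the nullcline intercepts: K1/α12 = 465/1.79 = 260 < K2 = 419; K2/α21 = 419/1.6 = 262 < K1 = 465.
Since both are reversed, neither can invade when rare; the interior point is a saddle.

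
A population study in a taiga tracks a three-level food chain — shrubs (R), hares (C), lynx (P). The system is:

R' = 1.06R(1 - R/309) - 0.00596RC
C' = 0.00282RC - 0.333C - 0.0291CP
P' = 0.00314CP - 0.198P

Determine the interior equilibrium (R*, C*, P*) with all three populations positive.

From dP/dt = 0: 0.00314C* = 0.198, so C* = 63.1.
From dR/dt = 0: 1.06(1 - R*/309) = 0.00596·63.1, giving R* = 309·(1 - 0.355) = 199.
From dC/dt = 0: 0.00282·199 - 0.333 = 0.0291P*, so P* = 0.229/0.0291 = 7.88.

R* ≈ 199, C* ≈ 63.1, P* ≈ 7.88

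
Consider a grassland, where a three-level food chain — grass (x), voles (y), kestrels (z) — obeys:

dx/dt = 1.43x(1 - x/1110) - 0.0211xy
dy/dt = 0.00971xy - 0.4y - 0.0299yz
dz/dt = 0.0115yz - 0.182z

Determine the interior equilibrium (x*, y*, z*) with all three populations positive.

From dz/dt = 0: 0.0115y* = 0.182, so y* = 15.8.
From dx/dt = 0: 1.43(1 - x*/1110) = 0.0211·15.8, giving x* = 1110·(1 - 0.234) = 851.
From dy/dt = 0: 0.00971·851 - 0.4 = 0.0299z*, so z* = 7.86/0.0299 = 263.

x* ≈ 851, y* ≈ 15.8, z* ≈ 263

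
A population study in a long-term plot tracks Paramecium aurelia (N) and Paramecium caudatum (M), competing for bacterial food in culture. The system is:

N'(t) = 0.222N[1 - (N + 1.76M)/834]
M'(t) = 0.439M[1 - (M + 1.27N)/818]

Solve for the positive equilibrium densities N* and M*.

Setting both brackets to zero gives the nullclines N + 1.76M = 834 and 1.27N + M = 818.
Substituting M = 818 - 1.27N into the first: N(1 - 1.76·1.27) = 834 - 1.76·818.
So N* = -606/-1.24 = 490, and then M* = 818 - 1.27·490 = 195.

N* ≈ 490, M* ≈ 195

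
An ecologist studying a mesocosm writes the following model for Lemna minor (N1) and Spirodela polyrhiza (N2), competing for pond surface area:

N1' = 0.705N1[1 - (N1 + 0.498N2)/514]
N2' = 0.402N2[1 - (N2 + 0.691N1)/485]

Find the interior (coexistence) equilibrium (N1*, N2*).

Setting both brackets to zero gives the nullclines N1 + 0.498N2 = 514 and 0.691N1 + N2 = 485.
Substituting N2 = 485 - 0.691N1 into the first: N1(1 - 0.498·0.691) = 514 - 0.498·485.
So N1* = 272/0.656 = 415, and then N2* = 485 - 0.691·415 = 198.

N1* ≈ 415, N2* ≈ 198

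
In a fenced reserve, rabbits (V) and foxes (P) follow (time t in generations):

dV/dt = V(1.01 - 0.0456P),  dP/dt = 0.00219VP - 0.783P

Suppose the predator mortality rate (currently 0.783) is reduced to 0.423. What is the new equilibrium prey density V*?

At the interior fixed point, setting dP/dt = 0 with P > 0 fixes V* = (predator death rate)/(VP coefficient) — independent of the other coefficients.
With the change, V* = 0.423/0.00219 = 193; it falls from 358.

V* ≈ 193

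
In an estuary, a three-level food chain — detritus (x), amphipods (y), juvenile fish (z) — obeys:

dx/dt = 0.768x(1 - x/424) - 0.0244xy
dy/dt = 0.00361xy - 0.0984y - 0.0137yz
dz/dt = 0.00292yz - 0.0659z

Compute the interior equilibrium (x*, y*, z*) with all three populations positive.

From dz/dt = 0: 0.00292y* = 0.0659, so y* = 22.6.
From dx/dt = 0: 0.768(1 - x*/424) = 0.0244·22.6, giving x* = 424·(1 - 0.717) = 120.
From dy/dt = 0: 0.00361·120 - 0.0984 = 0.0137z*, so z* = 0.335/0.0137 = 24.4.

x* ≈ 120, y* ≈ 22.6, z* ≈ 24.4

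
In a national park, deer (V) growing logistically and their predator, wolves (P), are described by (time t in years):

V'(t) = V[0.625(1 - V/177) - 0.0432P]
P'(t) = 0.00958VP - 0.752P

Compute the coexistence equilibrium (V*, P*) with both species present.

V* ≈ 78.5, P* ≈ 8.05

From dP/dt = 0 with P > 0: 0.00958V* = 0.752, so V* = 78.5.
Substitute into dV/dt = 0: 0.625(1 - 78.5/177) = 0.0432P*.
The bracket is 0.557, giving P* = 0.348/0.0432 = 8.05.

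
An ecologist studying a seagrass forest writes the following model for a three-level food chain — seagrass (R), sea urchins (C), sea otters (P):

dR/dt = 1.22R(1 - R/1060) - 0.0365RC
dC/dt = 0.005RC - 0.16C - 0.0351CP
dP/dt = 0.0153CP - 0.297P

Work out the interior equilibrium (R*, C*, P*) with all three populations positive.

From dP/dt = 0: 0.0153C* = 0.297, so C* = 19.4.
From dR/dt = 0: 1.22(1 - R*/1060) = 0.0365·19.4, giving R* = 1060·(1 - 0.581) = 444.
From dC/dt = 0: 0.005·444 - 0.16 = 0.0351P*, so P* = 2.06/0.0351 = 58.7.

R* ≈ 444, C* ≈ 19.4, P* ≈ 58.7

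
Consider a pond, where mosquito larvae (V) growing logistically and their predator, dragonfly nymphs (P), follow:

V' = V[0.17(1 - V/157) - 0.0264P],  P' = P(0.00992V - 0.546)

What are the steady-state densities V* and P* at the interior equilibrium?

From dP/dt = 0 with P > 0: 0.00992V* = 0.546, so V* = 55.
Substitute into dV/dt = 0: 0.17(1 - 55/157) = 0.0264P*.
The bracket is 0.649, giving P* = 0.11/0.0264 = 4.18.

V* ≈ 55, P* ≈ 4.18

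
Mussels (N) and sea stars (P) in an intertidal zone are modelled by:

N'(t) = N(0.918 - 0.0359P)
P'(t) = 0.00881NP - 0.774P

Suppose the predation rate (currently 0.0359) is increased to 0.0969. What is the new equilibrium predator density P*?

At the interior fixed point, setting dN/dt = 0 with N > 0 fixes P* = (prey growth rate)/(NP coefficient) — independent of the other coefficients.
With the change, P* = 0.918/0.0969 = 9.47; it falls from 25.6.

P* ≈ 9.47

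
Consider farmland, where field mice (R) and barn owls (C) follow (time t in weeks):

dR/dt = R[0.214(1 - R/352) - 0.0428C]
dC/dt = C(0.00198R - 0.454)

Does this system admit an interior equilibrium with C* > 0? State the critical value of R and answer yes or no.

Threshold R = 229; K > 229, so yes, the predator persists.

The predator equation gives dC/dt > 0 only when R > 0.454/0.00198 = 229.
Without the predator, R → K = 352. Since 352 > 229, the predator can invade and persist.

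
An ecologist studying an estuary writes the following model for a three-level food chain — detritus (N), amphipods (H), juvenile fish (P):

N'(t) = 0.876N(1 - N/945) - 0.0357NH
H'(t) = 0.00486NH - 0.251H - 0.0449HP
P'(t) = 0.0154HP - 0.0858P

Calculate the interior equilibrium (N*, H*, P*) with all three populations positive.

N* ≈ 730, H* ≈ 5.57, P* ≈ 73.5

From dP/dt = 0: 0.0154H* = 0.0858, so H* = 5.57.
From dN/dt = 0: 0.876(1 - N*/945) = 0.0357·5.57, giving N* = 945·(1 - 0.227) = 730.
From dH/dt = 0: 0.00486·730 - 0.251 = 0.0449P*, so P* = 3.3/0.0449 = 73.5.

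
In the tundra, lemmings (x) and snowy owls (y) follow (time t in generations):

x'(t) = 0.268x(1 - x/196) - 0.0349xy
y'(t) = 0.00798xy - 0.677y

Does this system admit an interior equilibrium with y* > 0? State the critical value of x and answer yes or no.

Threshold x = 84.8; K > 84.8, so yes, the predator persists.

The predator equation gives dy/dt > 0 only when x > 0.677/0.00798 = 84.8.
Without the predator, x → K = 196. Since 196 > 84.8, the predator can invade and persist.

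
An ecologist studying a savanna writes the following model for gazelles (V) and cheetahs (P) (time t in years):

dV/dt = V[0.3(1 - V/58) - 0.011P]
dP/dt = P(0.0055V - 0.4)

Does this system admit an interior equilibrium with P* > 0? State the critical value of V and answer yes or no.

The predator equation gives dP/dt > 0 only when V > 0.4/0.0055 = 72.7.
Without the predator, V → K = 58. Since 58 < 72.7, the predator cannot invade.

Threshold V = 72.7; K < 72.7, so no, the predator goes extinct.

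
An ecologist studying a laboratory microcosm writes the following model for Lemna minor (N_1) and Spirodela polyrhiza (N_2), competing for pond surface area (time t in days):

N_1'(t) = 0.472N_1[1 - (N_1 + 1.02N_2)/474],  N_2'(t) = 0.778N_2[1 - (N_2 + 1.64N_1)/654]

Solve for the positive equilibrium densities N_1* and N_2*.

Setting both brackets to zero gives the nullclines N_1 + 1.02N_2 = 474 and 1.64N_1 + N_2 = 654.
Substituting N_2 = 654 - 1.64N_1 into the first: N_1(1 - 1.02·1.64) = 474 - 1.02·654.
So N_1* = -193/-0.673 = 287, and then N_2* = 654 - 1.64·287 = 183.

N_1* ≈ 287, N_2* ≈ 183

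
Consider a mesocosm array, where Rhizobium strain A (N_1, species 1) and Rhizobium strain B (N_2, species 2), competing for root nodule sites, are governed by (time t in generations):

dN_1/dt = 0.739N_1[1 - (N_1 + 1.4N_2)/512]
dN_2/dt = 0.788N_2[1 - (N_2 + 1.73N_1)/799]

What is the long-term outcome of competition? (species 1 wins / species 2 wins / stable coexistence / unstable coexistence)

Compare the nullcline intercepts: K1/α12 = 512/1.4 = 366 < K2 = 799; K2/α21 = 799/1.73 = 462 < K1 = 512.
Since both are reversed, neither can invade when rare; the interior point is a saddle.

unstable coexistence (outcome depends on initial conditions)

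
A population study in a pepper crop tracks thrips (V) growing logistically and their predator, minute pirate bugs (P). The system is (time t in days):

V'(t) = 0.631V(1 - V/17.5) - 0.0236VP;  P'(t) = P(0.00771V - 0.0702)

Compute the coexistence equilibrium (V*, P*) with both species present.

From dP/dt = 0 with P > 0: 0.00771V* = 0.0702, so V* = 9.11.
Substitute into dV/dt = 0: 0.631(1 - 9.11/17.5) = 0.0236P*.
The bracket is 0.48, giving P* = 0.303/0.0236 = 12.8.

V* ≈ 9.11, P* ≈ 12.8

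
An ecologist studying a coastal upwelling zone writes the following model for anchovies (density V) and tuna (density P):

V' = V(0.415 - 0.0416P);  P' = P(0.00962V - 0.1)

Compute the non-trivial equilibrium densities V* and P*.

Set dP/dt = 0 with P > 0: 0.00962V - 0.1 = 0, so V* = 0.1/0.00962 = 10.4.
Set dV/dt = 0 with V > 0: 0.415 - 0.0416P = 0, so P* = 0.415/0.0416 = 9.98.

V* ≈ 10.4, P* ≈ 9.98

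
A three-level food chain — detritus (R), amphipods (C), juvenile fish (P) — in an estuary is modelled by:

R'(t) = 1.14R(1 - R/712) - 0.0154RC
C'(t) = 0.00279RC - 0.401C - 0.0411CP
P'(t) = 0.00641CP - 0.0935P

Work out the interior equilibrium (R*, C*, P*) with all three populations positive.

From dP/dt = 0: 0.00641C* = 0.0935, so C* = 14.6.
From dR/dt = 0: 1.14(1 - R*/712) = 0.0154·14.6, giving R* = 712·(1 - 0.197) = 572.
From dC/dt = 0: 0.00279·572 - 0.401 = 0.0411P*, so P* = 1.19/0.0411 = 29.1.

R* ≈ 572, C* ≈ 14.6, P* ≈ 29.1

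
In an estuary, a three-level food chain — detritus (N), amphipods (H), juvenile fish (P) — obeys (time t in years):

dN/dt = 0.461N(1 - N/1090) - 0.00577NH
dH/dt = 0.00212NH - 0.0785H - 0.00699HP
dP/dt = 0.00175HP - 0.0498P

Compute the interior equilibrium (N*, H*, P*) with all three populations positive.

From dP/dt = 0: 0.00175H* = 0.0498, so H* = 28.5.
From dN/dt = 0: 0.461(1 - N*/1090) = 0.00577·28.5, giving N* = 1090·(1 - 0.356) = 702.
From dH/dt = 0: 0.00212·702 - 0.0785 = 0.00699P*, so P* = 1.41/0.00699 = 202.

N* ≈ 702, H* ≈ 28.5, P* ≈ 202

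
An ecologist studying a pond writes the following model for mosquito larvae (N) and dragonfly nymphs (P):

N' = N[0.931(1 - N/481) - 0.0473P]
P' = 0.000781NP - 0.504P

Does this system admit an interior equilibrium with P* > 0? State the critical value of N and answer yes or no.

Threshold N = 645; K < 645, so no, the predator goes extinct.

The predator equation gives dP/dt > 0 only when N > 0.504/0.000781 = 645.
Without the predator, N → K = 481. Since 481 < 645, the predator cannot invade.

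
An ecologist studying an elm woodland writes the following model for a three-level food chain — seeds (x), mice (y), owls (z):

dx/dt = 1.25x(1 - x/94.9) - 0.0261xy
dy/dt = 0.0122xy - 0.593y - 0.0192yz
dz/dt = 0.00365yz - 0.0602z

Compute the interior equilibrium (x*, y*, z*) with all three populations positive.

From dz/dt = 0: 0.00365y* = 0.0602, so y* = 16.5.
From dx/dt = 0: 1.25(1 - x*/94.9) = 0.0261·16.5, giving x* = 94.9·(1 - 0.344) = 62.2.
From dy/dt = 0: 0.0122·62.2 - 0.593 = 0.0192z*, so z* = 0.166/0.0192 = 8.65.

x* ≈ 62.2, y* ≈ 16.5, z* ≈ 8.65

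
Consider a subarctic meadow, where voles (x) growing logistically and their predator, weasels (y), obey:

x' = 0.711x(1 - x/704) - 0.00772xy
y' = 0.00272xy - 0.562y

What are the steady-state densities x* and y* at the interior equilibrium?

x* ≈ 207, y* ≈ 65.1

From dy/dt = 0 with y > 0: 0.00272x* = 0.562, so x* = 207.
Substitute into dx/dt = 0: 0.711(1 - 207/704) = 0.00772y*.
The bracket is 0.707, giving y* = 0.502/0.00772 = 65.1.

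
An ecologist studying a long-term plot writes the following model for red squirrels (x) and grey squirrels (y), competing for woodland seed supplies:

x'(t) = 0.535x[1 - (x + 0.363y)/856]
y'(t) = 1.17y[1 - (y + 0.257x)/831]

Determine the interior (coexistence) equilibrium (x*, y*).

x* ≈ 611, y* ≈ 674

Setting both brackets to zero gives the nullclines x + 0.363y = 856 and 0.257x + y = 831.
Substituting y = 831 - 0.257x into the first: x(1 - 0.363·0.257) = 856 - 0.363·831.
So x* = 554/0.907 = 611, and then y* = 831 - 0.257·611 = 674.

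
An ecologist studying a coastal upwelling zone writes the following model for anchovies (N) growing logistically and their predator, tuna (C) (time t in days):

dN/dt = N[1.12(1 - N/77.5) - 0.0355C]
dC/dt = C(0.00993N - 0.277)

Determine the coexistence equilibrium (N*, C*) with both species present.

From dC/dt = 0 with C > 0: 0.00993N* = 0.277, so N* = 27.9.
Substitute into dN/dt = 0: 1.12(1 - 27.9/77.5) = 0.0355C*.
The bracket is 0.64, giving C* = 0.717/0.0355 = 20.2.

N* ≈ 27.9, C* ≈ 20.2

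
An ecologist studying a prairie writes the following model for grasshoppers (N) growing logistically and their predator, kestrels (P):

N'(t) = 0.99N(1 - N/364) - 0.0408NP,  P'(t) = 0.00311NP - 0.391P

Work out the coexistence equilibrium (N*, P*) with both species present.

N* ≈ 126, P* ≈ 15.9

From dP/dt = 0 with P > 0: 0.00311N* = 0.391, so N* = 126.
Substitute into dN/dt = 0: 0.99(1 - 126/364) = 0.0408P*.
The bracket is 0.655, giving P* = 0.648/0.0408 = 15.9.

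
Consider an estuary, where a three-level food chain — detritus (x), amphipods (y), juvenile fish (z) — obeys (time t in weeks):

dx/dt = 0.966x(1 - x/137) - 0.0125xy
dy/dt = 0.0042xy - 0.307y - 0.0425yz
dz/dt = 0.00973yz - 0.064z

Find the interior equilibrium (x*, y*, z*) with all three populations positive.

From dz/dt = 0: 0.00973y* = 0.064, so y* = 6.58.
From dx/dt = 0: 0.966(1 - x*/137) = 0.0125·6.58, giving x* = 137·(1 - 0.0851) = 125.
From dy/dt = 0: 0.0042·125 - 0.307 = 0.0425z*, so z* = 0.219/0.0425 = 5.16.

x* ≈ 125, y* ≈ 6.58, z* ≈ 5.16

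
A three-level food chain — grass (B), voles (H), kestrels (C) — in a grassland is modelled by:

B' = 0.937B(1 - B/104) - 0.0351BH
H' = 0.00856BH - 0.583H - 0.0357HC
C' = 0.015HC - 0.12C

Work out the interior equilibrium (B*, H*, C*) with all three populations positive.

B* ≈ 72.8, H* ≈ 8, C* ≈ 1.13

From dC/dt = 0: 0.015H* = 0.12, so H* = 8.
From dB/dt = 0: 0.937(1 - B*/104) = 0.0351·8, giving B* = 104·(1 - 0.3) = 72.8.
From dH/dt = 0: 0.00856·72.8 - 0.583 = 0.0357C*, so C* = 0.0405/0.0357 = 1.13.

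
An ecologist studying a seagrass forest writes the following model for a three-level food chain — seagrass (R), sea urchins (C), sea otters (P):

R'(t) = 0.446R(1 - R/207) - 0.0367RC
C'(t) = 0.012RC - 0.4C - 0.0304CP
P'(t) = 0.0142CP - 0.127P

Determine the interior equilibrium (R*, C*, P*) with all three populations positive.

From dP/dt = 0: 0.0142C* = 0.127, so C* = 8.94.
From dR/dt = 0: 0.446(1 - R*/207) = 0.0367·8.94, giving R* = 207·(1 - 0.736) = 54.7.
From dC/dt = 0: 0.012·54.7 - 0.4 = 0.0304P*, so P* = 0.256/0.0304 = 8.42.

R* ≈ 54.7, C* ≈ 8.94, P* ≈ 8.42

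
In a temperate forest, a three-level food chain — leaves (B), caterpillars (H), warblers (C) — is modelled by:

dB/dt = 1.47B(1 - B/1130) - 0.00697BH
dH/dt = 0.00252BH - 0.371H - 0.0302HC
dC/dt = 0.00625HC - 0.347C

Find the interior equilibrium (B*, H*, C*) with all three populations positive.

From dC/dt = 0: 0.00625H* = 0.347, so H* = 55.5.
From dB/dt = 0: 1.47(1 - B*/1130) = 0.00697·55.5, giving B* = 1130·(1 - 0.263) = 833.
From dH/dt = 0: 0.00252·833 - 0.371 = 0.0302C*, so C* = 1.73/0.0302 = 57.2.

B* ≈ 833, H* ≈ 55.5, C* ≈ 57.2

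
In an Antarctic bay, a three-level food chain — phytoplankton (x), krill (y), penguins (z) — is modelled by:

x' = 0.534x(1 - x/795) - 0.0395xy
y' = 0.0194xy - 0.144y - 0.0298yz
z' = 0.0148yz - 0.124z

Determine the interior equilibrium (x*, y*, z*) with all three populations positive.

x* ≈ 302, y* ≈ 8.38, z* ≈ 192

From dz/dt = 0: 0.0148y* = 0.124, so y* = 8.38.
From dx/dt = 0: 0.534(1 - x*/795) = 0.0395·8.38, giving x* = 795·(1 - 0.62) = 302.
From dy/dt = 0: 0.0194·302 - 0.144 = 0.0298z*, so z* = 5.72/0.0298 = 192.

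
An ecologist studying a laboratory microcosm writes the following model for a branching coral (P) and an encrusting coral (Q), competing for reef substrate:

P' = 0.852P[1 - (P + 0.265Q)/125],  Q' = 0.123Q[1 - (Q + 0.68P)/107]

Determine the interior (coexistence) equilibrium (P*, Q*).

P* ≈ 118, Q* ≈ 26.8

Setting both brackets to zero gives the nullclines P + 0.265Q = 125 and 0.68P + Q = 107.
Substituting Q = 107 - 0.68P into the first: P(1 - 0.265·0.68) = 125 - 0.265·107.
So P* = 96.6/0.82 = 118, and then Q* = 107 - 0.68·118 = 26.8.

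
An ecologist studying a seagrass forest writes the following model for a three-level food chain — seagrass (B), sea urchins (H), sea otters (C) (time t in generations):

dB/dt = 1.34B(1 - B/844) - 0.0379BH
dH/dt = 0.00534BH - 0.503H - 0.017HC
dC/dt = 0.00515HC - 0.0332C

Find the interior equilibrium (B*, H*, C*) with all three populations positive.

B* ≈ 690, H* ≈ 6.45, C* ≈ 187

From dC/dt = 0: 0.00515H* = 0.0332, so H* = 6.45.
From dB/dt = 0: 1.34(1 - B*/844) = 0.0379·6.45, giving B* = 844·(1 - 0.182) = 690.
From dH/dt = 0: 0.00534·690 - 0.503 = 0.017C*, so C* = 3.18/0.017 = 187.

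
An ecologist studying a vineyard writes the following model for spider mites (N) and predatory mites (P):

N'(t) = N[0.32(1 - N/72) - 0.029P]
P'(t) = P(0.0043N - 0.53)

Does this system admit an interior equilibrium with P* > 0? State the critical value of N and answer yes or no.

The predator equation gives dP/dt > 0 only when N > 0.53/0.0043 = 123.
Without the predator, N → K = 72. Since 72 < 123, the predator cannot invade.

Threshold N = 123; K < 123, so no, the predator goes extinct.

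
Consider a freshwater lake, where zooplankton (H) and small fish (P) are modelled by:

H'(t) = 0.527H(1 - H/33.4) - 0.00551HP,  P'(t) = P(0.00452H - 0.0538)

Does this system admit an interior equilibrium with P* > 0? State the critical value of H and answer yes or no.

Threshold H = 11.9; K > 11.9, so yes, the predator persists.

The predator equation gives dP/dt > 0 only when H > 0.0538/0.00452 = 11.9.
Without the predator, H → K = 33.4. Since 33.4 > 11.9, the predator can invade and persist.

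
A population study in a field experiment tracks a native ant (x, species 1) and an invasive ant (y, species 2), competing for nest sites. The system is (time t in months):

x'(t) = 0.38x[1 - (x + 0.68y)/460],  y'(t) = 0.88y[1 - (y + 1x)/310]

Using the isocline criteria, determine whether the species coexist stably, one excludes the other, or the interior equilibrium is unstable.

species 1 excludes species 2

Compare the nullcline intercepts: K1/α12 = 460/0.68 = 676 > K2 = 310; K2/α21 = 310/1 = 310 < K1 = 460.
Since the inequalities point opposite ways, species 1 can invade but species 2 cannot.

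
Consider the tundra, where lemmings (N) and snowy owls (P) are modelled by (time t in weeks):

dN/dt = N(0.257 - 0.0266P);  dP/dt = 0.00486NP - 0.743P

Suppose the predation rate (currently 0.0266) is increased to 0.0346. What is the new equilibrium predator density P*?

P* ≈ 7.43

At the interior fixed point, setting dN/dt = 0 with N > 0 fixes P* = (prey growth rate)/(NP coefficient) — independent of the other coefficients.
With the change, P* = 0.257/0.0346 = 7.43; it falls from 9.66.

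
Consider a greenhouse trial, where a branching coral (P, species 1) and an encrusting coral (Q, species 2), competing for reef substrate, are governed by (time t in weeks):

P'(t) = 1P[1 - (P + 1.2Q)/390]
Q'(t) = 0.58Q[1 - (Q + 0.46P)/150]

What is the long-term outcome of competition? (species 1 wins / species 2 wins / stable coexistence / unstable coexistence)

Compare the nullcline intercepts: K1/α12 = 390/1.2 = 325 > K2 = 150; K2/α21 = 150/0.46 = 326 < K1 = 390.
Since the inequalities point opposite ways, species 1 can invade but species 2 cannot.

species 1 excludes species 2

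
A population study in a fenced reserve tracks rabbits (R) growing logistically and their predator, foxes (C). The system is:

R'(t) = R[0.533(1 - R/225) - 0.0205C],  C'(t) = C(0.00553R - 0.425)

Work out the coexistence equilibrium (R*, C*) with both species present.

From dC/dt = 0 with C > 0: 0.00553R* = 0.425, so R* = 76.9.
Substitute into dR/dt = 0: 0.533(1 - 76.9/225) = 0.0205C*.
The bracket is 0.658, giving C* = 0.351/0.0205 = 17.1.

R* ≈ 76.9, C* ≈ 17.1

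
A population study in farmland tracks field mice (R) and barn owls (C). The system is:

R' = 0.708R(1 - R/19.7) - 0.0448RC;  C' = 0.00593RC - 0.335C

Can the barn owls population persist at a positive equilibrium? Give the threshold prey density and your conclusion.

Threshold R = 56.5; K < 56.5, so no, the predator goes extinct.

The predator equation gives dC/dt > 0 only when R > 0.335/0.00593 = 56.5.
Without the predator, R → K = 19.7. Since 19.7 < 56.5, the predator cannot invade.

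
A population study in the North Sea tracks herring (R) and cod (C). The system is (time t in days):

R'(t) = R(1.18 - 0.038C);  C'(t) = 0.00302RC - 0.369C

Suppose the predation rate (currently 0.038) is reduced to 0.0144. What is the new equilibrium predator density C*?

C* ≈ 81.9

At the interior fixed point, setting dR/dt = 0 with R > 0 fixes C* = (prey growth rate)/(RC coefficient) — independent of the other coefficients.
With the change, C* = 1.18/0.0144 = 81.9; it rises from 31.1.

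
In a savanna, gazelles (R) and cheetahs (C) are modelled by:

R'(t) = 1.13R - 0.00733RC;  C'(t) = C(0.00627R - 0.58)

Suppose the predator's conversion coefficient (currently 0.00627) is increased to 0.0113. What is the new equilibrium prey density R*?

R* ≈ 51.3

At the interior fixed point, setting dC/dt = 0 with C > 0 fixes R* = (predator death rate)/(RC coefficient) — independent of the other coefficients.
With the change, R* = 0.58/0.0113 = 51.3; it falls from 92.5.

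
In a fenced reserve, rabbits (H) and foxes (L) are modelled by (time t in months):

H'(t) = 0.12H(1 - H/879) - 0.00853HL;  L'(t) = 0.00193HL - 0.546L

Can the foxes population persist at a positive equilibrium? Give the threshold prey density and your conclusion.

Threshold H = 283; K > 283, so yes, the predator persists.

The predator equation gives dL/dt > 0 only when H > 0.546/0.00193 = 283.
Without the predator, H → K = 879. Since 879 > 283, the predator can invade and persist.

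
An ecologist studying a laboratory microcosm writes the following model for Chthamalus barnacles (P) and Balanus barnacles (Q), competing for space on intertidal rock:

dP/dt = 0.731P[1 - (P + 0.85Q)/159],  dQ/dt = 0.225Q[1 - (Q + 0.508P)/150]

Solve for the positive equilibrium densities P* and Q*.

Setting both brackets to zero gives the nullclines P + 0.85Q = 159 and 0.508P + Q = 150.
Substituting Q = 150 - 0.508P into the first: P(1 - 0.85·0.508) = 159 - 0.85·150.
So P* = 31.5/0.568 = 55.4, and then Q* = 150 - 0.508·55.4 = 122.

P* ≈ 55.4, Q* ≈ 122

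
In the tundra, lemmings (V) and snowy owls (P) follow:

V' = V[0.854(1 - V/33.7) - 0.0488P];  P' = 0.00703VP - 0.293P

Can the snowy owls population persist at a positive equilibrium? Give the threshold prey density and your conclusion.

Threshold V = 41.7; K < 41.7, so no, the predator goes extinct.

The predator equation gives dP/dt > 0 only when V > 0.293/0.00703 = 41.7.
Without the predator, V → K = 33.7. Since 33.7 < 41.7, the predator cannot invade.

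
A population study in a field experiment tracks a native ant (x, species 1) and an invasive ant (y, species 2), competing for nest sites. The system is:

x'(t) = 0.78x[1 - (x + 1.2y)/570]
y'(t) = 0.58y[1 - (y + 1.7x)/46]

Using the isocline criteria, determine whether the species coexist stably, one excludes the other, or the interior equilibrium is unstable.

Compare the nullcline intercepts: K1/α12 = 570/1.2 = 475 > K2 = 46; K2/α21 = 46/1.7 = 27.1 < K1 = 570.
Since the inequalities point opposite ways, species 1 can invade but species 2 cannot.

species 1 excludes species 2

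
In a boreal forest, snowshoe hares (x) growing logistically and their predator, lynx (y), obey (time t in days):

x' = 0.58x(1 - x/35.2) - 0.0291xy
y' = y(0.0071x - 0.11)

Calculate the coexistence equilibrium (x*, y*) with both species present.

x* ≈ 15.5, y* ≈ 11.2

From dy/dt = 0 with y > 0: 0.0071x* = 0.11, so x* = 15.5.
Substitute into dx/dt = 0: 0.58(1 - 15.5/35.2) = 0.0291y*.
The bracket is 0.56, giving y* = 0.325/0.0291 = 11.2.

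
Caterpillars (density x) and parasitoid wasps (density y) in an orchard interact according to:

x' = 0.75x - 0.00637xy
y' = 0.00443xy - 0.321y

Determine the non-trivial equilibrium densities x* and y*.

Set dy/dt = 0 with y > 0: 0.00443x - 0.321 = 0, so x* = 0.321/0.00443 = 72.5.
Set dx/dt = 0 with x > 0: 0.75 - 0.00637y = 0, so y* = 0.75/0.00637 = 118.

x* ≈ 72.5, y* ≈ 118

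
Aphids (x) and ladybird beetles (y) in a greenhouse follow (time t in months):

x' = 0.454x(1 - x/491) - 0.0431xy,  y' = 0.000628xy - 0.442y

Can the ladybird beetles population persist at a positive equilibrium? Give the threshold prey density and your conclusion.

The predator equation gives dy/dt > 0 only when x > 0.442/0.000628 = 704.
Without the predator, x → K = 491. Since 491 < 704, the predator cannot invade.

Threshold x = 704; K < 704, so no, the predator goes extinct.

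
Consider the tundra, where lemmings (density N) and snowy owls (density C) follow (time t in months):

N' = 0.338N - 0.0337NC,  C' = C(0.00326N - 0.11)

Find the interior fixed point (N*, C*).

N* ≈ 33.7, C* ≈ 10

Set dC/dt = 0 with C > 0: 0.00326N - 0.11 = 0, so N* = 0.11/0.00326 = 33.7.
Set dN/dt = 0 with N > 0: 0.338 - 0.0337C = 0, so C* = 0.338/0.0337 = 10.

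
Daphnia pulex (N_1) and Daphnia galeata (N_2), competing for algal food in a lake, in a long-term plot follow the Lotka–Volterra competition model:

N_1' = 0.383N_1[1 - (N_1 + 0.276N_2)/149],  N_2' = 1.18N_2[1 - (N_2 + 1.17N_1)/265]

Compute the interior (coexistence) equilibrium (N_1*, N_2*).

N_1* ≈ 112, N_2* ≈ 134

Setting both brackets to zero gives the nullclines N_1 + 0.276N_2 = 149 and 1.17N_1 + N_2 = 265.
Substituting N_2 = 265 - 1.17N_1 into the first: N_1(1 - 0.276·1.17) = 149 - 0.276·265.
So N_1* = 75.9/0.677 = 112, and then N_2* = 265 - 1.17·112 = 134.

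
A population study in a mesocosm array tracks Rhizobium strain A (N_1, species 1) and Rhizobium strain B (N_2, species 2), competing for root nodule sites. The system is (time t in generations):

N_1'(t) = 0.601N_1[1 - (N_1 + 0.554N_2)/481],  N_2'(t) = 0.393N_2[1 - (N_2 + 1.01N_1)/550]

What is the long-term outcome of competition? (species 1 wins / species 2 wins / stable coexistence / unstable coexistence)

stable coexistence

Compare the nullcline intercepts: K1/α12 = 481/0.554 = 868 > K2 = 550; K2/α21 = 550/1.01 = 545 > K1 = 481.
Since both inequalities hold, each species can invade when rare, so the interior equilibrium is stable.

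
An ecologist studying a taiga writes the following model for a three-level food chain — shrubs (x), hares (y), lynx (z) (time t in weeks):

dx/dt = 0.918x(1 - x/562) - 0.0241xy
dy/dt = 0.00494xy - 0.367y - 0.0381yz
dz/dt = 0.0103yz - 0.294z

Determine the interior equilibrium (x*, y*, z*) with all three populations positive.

From dz/dt = 0: 0.0103y* = 0.294, so y* = 28.5.
From dx/dt = 0: 0.918(1 - x*/562) = 0.0241·28.5, giving x* = 562·(1 - 0.749) = 141.
From dy/dt = 0: 0.00494·141 - 0.367 = 0.0381z*, so z* = 0.329/0.0381 = 8.63.

x* ≈ 141, y* ≈ 28.5, z* ≈ 8.63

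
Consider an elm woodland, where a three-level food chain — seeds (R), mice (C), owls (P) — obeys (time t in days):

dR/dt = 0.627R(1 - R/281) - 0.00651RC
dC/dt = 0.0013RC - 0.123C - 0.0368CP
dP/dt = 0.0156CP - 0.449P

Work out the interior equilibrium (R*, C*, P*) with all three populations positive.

R* ≈ 197, C* ≈ 28.8, P* ≈ 3.62

From dP/dt = 0: 0.0156C* = 0.449, so C* = 28.8.
From dR/dt = 0: 0.627(1 - R*/281) = 0.00651·28.8, giving R* = 281·(1 - 0.299) = 197.
From dC/dt = 0: 0.0013·197 - 0.123 = 0.0368P*, so P* = 0.133/0.0368 = 3.62.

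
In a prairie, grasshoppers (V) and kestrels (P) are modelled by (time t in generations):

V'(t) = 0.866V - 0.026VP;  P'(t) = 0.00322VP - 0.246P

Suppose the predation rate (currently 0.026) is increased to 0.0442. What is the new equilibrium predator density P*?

At the interior fixed point, setting dV/dt = 0 with V > 0 fixes P* = (prey growth rate)/(VP coefficient) — independent of the other coefficients.
With the change, P* = 0.866/0.0442 = 19.6; it falls from 33.3.

P* ≈ 19.6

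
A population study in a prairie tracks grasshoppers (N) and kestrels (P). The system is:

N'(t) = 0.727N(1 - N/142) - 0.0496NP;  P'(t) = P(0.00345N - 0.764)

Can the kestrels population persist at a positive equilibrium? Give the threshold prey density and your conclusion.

Threshold N = 221; K < 221, so no, the predator goes extinct.

The predator equation gives dP/dt > 0 only when N > 0.764/0.00345 = 221.
Without the predator, N → K = 142. Since 142 < 221, the predator cannot invade.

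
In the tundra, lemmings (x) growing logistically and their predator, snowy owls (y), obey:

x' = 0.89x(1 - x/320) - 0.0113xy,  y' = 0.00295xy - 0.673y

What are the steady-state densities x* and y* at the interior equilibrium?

x* ≈ 228, y* ≈ 22.6

From dy/dt = 0 with y > 0: 0.00295x* = 0.673, so x* = 228.
Substitute into dx/dt = 0: 0.89(1 - 228/320) = 0.0113y*.
The bracket is 0.287, giving y* = 0.255/0.0113 = 22.6.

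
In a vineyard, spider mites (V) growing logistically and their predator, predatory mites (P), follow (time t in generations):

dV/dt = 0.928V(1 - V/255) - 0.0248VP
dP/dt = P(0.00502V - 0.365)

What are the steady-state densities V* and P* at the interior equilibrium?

V* ≈ 72.7, P* ≈ 26.7

From dP/dt = 0 with P > 0: 0.00502V* = 0.365, so V* = 72.7.
Substitute into dV/dt = 0: 0.928(1 - 72.7/255) = 0.0248P*.
The bracket is 0.715, giving P* = 0.663/0.0248 = 26.7.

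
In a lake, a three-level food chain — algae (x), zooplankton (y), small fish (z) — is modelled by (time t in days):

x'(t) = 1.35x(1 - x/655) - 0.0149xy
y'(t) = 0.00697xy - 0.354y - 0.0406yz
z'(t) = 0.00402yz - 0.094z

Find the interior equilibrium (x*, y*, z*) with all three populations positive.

From dz/dt = 0: 0.00402y* = 0.094, so y* = 23.4.
From dx/dt = 0: 1.35(1 - x*/655) = 0.0149·23.4, giving x* = 655·(1 - 0.258) = 486.
From dy/dt = 0: 0.00697·486 - 0.354 = 0.0406z*, so z* = 3.03/0.0406 = 74.7.

x* ≈ 486, y* ≈ 23.4, z* ≈ 74.7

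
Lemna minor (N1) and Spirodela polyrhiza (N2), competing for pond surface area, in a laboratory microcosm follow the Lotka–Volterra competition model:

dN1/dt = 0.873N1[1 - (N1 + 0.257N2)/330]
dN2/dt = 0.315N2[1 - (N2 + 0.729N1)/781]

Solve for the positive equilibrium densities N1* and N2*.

Setting both brackets to zero gives the nullclines N1 + 0.257N2 = 330 and 0.729N1 + N2 = 781.
Substituting N2 = 781 - 0.729N1 into the first: N1(1 - 0.257·0.729) = 330 - 0.257·781.
So N1* = 129/0.813 = 159, and then N2* = 781 - 0.729·159 = 665.

N1* ≈ 159, N2* ≈ 665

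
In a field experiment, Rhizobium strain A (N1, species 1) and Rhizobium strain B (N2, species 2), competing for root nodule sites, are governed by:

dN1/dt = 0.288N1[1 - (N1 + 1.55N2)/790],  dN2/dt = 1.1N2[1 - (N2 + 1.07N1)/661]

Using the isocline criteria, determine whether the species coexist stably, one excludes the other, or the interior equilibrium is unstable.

Compare the nullcline intercepts: K1/α12 = 790/1.55 = 510 < K2 = 661; K2/α21 = 661/1.07 = 618 < K1 = 790.
Since both are reversed, neither can invade when rare; the interior point is a saddle.

unstable coexistence (outcome depends on initial conditions)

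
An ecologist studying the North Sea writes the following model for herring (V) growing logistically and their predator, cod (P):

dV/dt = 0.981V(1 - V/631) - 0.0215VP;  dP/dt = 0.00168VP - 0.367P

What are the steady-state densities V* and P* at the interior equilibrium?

V* ≈ 218, P* ≈ 29.8

From dP/dt = 0 with P > 0: 0.00168V* = 0.367, so V* = 218.
Substitute into dV/dt = 0: 0.981(1 - 218/631) = 0.0215P*.
The bracket is 0.654, giving P* = 0.641/0.0215 = 29.8.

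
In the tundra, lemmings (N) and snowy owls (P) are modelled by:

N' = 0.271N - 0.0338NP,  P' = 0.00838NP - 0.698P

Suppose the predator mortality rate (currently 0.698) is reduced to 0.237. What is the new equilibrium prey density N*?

At the interior fixed point, setting dP/dt = 0 with P > 0 fixes N* = (predator death rate)/(NP coefficient) — independent of the other coefficients.
With the change, N* = 0.237/0.00838 = 28.3; it falls from 83.3.

N* ≈ 28.3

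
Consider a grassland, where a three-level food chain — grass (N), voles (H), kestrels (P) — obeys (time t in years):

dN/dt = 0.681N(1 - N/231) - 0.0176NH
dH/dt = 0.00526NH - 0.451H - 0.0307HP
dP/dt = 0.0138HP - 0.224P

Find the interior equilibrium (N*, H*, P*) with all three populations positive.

N* ≈ 134, H* ≈ 16.2, P* ≈ 8.28

From dP/dt = 0: 0.0138H* = 0.224, so H* = 16.2.
From dN/dt = 0: 0.681(1 - N*/231) = 0.0176·16.2, giving N* = 231·(1 - 0.42) = 134.
From dH/dt = 0: 0.00526·134 - 0.451 = 0.0307P*, so P* = 0.254/0.0307 = 8.28.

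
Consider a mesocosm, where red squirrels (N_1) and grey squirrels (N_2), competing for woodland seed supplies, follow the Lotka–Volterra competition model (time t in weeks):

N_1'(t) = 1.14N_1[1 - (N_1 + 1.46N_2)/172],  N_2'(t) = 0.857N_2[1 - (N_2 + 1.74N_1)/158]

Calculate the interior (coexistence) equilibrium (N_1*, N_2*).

N_1* ≈ 38.1, N_2* ≈ 91.7

Setting both brackets to zero gives the nullclines N_1 + 1.46N_2 = 172 and 1.74N_1 + N_2 = 158.
Substituting N_2 = 158 - 1.74N_1 into the first: N_1(1 - 1.46·1.74) = 172 - 1.46·158.
So N_1* = -58.7/-1.54 = 38.1, and then N_2* = 158 - 1.74·38.1 = 91.7.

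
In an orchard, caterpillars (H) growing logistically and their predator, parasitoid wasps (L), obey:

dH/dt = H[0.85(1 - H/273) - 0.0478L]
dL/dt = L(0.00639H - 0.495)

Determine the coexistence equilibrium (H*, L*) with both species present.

H* ≈ 77.5, L* ≈ 12.7

From dL/dt = 0 with L > 0: 0.00639H* = 0.495, so H* = 77.5.
Substitute into dH/dt = 0: 0.85(1 - 77.5/273) = 0.0478L*.
The bracket is 0.716, giving L* = 0.609/0.0478 = 12.7.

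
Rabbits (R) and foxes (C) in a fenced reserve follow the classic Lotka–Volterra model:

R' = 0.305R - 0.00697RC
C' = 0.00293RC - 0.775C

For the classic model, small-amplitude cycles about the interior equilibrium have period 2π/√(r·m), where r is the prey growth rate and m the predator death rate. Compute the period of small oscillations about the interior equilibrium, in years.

Here r = 0.305 and m = 0.775, so r·m = 0.236.
ω = √0.236 = 0.486 per year, hence T = 2π/ω ≈ 12.9 years.

T ≈ 12.9 years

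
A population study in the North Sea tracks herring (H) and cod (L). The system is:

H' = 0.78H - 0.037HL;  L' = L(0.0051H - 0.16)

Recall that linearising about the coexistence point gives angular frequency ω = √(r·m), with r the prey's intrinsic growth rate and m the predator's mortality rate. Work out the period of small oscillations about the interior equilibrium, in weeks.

T ≈ 17.8 weeks

Here r = 0.78 and m = 0.16, so r·m = 0.125.
ω = √0.125 = 0.353 per week, hence T = 2π/ω ≈ 17.8 weeks.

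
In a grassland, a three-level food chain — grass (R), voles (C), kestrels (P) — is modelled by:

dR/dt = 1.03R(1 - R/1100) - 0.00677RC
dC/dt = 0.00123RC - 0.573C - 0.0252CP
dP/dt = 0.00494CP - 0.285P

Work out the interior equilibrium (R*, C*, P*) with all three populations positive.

R* ≈ 683, C* ≈ 57.7, P* ≈ 10.6

From dP/dt = 0: 0.00494C* = 0.285, so C* = 57.7.
From dR/dt = 0: 1.03(1 - R*/1100) = 0.00677·57.7, giving R* = 1100·(1 - 0.379) = 683.
From dC/dt = 0: 0.00123·683 - 0.573 = 0.0252P*, so P* = 0.267/0.0252 = 10.6.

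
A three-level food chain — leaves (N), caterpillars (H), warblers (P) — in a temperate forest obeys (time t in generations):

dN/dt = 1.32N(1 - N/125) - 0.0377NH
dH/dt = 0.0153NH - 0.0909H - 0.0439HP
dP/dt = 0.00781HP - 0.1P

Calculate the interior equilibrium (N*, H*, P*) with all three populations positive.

N* ≈ 79.3, H* ≈ 12.8, P* ≈ 25.6

From dP/dt = 0: 0.00781H* = 0.1, so H* = 12.8.
From dN/dt = 0: 1.32(1 - N*/125) = 0.0377·12.8, giving N* = 125·(1 - 0.366) = 79.3.
From dH/dt = 0: 0.0153·79.3 - 0.0909 = 0.0439P*, so P* = 1.12/0.0439 = 25.6.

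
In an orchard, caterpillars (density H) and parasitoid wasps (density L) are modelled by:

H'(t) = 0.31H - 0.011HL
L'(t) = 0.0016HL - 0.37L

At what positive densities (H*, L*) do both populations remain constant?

Set dL/dt = 0 with L > 0: 0.0016H - 0.37 = 0, so H* = 0.37/0.0016 = 231.
Set dH/dt = 0 with H > 0: 0.31 - 0.011L = 0, so L* = 0.31/0.011 = 28.2.

H* ≈ 231, L* ≈ 28.2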